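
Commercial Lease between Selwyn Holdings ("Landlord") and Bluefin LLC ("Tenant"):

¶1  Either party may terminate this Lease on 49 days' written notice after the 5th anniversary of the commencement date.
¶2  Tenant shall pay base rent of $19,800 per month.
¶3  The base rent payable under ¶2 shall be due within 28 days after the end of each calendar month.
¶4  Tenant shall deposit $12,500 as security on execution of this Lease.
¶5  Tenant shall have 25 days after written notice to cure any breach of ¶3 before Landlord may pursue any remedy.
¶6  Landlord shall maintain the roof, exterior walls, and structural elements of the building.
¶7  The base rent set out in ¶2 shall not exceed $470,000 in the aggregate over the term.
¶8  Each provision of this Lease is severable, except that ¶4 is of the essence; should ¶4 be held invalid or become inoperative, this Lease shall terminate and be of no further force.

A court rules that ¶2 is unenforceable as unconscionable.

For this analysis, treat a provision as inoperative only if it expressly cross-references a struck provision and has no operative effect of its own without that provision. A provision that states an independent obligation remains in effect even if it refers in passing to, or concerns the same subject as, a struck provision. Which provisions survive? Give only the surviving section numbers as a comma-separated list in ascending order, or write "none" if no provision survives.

¶2 is struck. ¶3 operates only by reference to ¶2, so it falls with ¶2. ¶7 operates only by reference to ¶2, so it falls with ¶2. ¶5 has no operative effect of its own apart from ¶3 and is therefore inoperative. ¶8 makes ¶4 an essential term, but ¶4 is unaffected, so the severability proviso in ¶8 preserves the remaining provisions. ¶1, ¶4, ¶6, and ¶8 remain in effect.

1, 4, 6, 8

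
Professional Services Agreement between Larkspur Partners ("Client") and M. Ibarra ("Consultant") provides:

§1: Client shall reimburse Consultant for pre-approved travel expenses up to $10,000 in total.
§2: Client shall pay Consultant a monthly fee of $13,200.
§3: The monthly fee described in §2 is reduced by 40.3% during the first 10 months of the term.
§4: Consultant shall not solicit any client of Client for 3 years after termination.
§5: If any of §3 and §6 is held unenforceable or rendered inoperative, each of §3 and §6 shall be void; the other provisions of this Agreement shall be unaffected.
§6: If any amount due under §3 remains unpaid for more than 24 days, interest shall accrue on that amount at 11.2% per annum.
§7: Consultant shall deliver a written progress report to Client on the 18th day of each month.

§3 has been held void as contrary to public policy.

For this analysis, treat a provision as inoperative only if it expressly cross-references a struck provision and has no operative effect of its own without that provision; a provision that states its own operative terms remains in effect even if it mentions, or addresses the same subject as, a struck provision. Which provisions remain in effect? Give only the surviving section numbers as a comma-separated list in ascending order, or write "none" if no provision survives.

§3 is struck. §6 has no operative effect of its own apart from §3 and is therefore inoperative. §5 declares §3 and §6 mutually dependent; since one of them has fallen, all of them are of no effect. The remainder continues in force under §5. §1, §2, §4, §5, and §7 remain in effect.

1, 2, 4, 5, 7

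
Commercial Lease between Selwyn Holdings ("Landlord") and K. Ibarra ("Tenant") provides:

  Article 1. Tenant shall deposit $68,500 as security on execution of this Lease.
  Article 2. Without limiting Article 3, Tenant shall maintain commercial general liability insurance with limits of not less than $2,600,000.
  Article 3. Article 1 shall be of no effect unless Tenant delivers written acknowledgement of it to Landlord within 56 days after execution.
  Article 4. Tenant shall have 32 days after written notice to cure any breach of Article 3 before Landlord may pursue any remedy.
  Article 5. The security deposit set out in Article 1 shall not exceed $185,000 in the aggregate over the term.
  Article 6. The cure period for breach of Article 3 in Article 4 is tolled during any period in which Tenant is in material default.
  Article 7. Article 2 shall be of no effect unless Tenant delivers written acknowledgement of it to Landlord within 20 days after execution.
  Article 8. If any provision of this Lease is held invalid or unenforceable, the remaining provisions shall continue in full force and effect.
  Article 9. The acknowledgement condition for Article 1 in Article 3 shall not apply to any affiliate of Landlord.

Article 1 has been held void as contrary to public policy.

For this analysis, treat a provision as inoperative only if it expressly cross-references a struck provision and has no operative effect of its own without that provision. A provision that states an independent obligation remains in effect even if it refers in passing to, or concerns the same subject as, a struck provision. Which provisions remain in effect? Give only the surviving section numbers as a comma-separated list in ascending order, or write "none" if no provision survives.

Article 1 is struck. Article 3 operates only by reference to Article 1, so it falls with Article 1. The whole of Article 5 is the aggregate cap on the security deposit, defined by reference to Article 1, so Article 5 cannot stand once Article 1 is removed. Article 4 has no operative effect of its own apart from Article 3 and is therefore inoperative. Article 9 has no operative effect of its own apart from Article 3 and is therefore inoperative. Article 6 operates only by reference to Article 4, so it falls with Article 4. Although Article 2 refers to Article 3, its operative terms do not depend on Article 3, so it remains in effect. Under the severability clause in Article 8, the remaining provisions continue in force. The provisions still in force are Article 2, Article 7, and Article 8.

2, 7, 8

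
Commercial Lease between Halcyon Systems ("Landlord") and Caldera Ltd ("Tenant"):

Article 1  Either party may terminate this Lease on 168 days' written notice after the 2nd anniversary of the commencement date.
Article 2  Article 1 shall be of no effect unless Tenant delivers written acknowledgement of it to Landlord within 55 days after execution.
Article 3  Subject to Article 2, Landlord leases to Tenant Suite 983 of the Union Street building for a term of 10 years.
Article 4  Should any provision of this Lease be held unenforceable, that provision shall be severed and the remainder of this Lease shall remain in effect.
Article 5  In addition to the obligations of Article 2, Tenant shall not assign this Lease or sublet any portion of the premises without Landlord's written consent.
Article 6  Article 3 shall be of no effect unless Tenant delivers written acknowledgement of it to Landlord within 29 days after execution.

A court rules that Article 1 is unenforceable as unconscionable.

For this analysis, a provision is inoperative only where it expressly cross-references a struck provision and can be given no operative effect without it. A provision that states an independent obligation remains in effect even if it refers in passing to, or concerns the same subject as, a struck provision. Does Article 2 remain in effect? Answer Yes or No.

Article 1 is struck. Article 2 merely fixes the acknowledgement condition for Article 1; with Article 1 gone it has nothing to operate on and falls away. Article 3 mentions Article 2 but its own obligation stands independently of Article 2, so Article 3 is not affected. Although Article 5 refers to Article 2, its operative terms do not depend on Article 2, so it remains in effect. Article 4 is a severability clause and preserves every provision that can still be given independent effect. That leaves Article 3, Article 4, Article 5, and Article 6 in effect. Article 2 is among the inoperative provisions, so the answer is no.

No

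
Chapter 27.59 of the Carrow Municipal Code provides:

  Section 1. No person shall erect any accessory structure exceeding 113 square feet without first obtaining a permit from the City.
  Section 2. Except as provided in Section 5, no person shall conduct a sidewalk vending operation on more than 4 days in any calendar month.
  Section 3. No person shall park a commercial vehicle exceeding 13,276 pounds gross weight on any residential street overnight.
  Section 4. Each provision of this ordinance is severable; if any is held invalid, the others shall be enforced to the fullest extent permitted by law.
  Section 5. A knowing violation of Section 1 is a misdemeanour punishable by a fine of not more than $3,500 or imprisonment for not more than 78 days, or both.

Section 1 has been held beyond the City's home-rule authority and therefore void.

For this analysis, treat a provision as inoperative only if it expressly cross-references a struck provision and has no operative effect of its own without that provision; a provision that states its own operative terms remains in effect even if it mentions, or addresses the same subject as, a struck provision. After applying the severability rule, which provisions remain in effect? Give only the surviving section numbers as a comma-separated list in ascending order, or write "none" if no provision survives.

2, 3, 4

Section 1 is struck. Section 5 operates only by reference to Section 1, so it falls with Section 1. Section 2 mentions Section 5 but its own obligation stands independently of Section 5, so Section 2 is not affected. Under the severability clause in Section 4, the remaining provisions continue in force. Section 2, Section 3, and Section 4 remain in effect.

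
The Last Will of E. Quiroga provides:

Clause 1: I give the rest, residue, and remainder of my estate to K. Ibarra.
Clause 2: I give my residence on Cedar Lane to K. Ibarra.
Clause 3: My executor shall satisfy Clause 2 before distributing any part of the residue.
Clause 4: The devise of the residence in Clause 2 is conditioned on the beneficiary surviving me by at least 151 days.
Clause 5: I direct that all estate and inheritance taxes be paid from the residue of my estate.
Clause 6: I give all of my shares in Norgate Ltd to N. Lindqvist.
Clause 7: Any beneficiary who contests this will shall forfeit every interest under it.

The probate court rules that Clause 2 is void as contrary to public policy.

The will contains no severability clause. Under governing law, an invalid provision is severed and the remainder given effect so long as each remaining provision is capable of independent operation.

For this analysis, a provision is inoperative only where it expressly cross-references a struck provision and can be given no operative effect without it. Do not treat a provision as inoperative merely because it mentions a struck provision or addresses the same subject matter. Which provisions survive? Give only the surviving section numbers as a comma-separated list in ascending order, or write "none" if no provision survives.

1, 5, 6, 7

Clause 2 is struck. The only function of Clause 3 is the priority direction for Clause 2, so it cannot stand once Clause 2 is removed. The only function of Clause 4 is the survivorship condition on Clause 2, so it cannot stand once Clause 2 is removed. Under the stated default rule, only provisions that cannot operate independently fall away; the rest are enforced. The provisions still in force are Clause 1, Clause 5, Clause 6, and Clause 7.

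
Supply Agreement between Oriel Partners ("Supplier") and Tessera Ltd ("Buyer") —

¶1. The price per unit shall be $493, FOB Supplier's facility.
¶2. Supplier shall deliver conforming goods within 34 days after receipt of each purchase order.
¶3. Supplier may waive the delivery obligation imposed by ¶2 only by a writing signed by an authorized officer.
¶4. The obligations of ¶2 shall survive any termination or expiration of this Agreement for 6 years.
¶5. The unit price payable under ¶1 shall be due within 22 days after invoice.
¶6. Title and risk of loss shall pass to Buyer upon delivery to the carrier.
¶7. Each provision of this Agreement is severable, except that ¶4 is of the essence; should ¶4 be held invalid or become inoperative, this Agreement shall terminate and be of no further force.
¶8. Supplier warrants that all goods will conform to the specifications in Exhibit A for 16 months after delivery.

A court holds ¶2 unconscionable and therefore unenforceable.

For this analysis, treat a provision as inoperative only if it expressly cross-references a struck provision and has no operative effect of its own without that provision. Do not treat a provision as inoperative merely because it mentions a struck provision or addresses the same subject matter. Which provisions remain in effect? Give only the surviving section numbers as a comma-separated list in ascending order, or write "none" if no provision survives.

none

¶2 is struck. ¶3 operates only by reference to ¶2, so it falls with ¶2. ¶4 has no operative effect of its own apart from ¶2 and is therefore inoperative. ¶7 makes ¶4 an essential term, and ¶4 has been rendered inoperative by the cascade; under ¶7, the entire Agreement is therefore void. No provision of the Agreement survives.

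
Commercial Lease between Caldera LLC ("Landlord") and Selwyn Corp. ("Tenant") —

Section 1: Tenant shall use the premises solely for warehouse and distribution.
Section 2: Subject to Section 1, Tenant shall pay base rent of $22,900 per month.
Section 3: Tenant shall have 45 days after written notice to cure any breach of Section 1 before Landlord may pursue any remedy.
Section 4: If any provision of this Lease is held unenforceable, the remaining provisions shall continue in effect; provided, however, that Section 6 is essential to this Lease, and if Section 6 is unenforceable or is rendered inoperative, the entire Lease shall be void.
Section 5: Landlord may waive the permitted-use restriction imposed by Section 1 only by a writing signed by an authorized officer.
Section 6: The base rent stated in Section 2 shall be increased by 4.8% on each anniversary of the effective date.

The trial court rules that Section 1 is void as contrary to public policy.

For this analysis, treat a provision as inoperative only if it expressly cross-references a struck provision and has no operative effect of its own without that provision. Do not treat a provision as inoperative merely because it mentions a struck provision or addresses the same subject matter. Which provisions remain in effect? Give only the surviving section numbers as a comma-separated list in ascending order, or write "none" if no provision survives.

Section 1 is struck. Section 3 has no operative effect of its own apart from Section 1 and is therefore inoperative. Section 5 merely fixes the waiver condition for Section 1; with Section 1 gone it has nothing to operate on and falls away. Section 2 mentions Section 1 but its own obligation stands independently of Section 1, so Section 2 is not affected. Section 4 makes Section 6 an essential term, but Section 6 is unaffected, so the severability proviso in Section 4 preserves the remaining provisions. That leaves Section 2, Section 4, and Section 6 in effect.

2, 4, 6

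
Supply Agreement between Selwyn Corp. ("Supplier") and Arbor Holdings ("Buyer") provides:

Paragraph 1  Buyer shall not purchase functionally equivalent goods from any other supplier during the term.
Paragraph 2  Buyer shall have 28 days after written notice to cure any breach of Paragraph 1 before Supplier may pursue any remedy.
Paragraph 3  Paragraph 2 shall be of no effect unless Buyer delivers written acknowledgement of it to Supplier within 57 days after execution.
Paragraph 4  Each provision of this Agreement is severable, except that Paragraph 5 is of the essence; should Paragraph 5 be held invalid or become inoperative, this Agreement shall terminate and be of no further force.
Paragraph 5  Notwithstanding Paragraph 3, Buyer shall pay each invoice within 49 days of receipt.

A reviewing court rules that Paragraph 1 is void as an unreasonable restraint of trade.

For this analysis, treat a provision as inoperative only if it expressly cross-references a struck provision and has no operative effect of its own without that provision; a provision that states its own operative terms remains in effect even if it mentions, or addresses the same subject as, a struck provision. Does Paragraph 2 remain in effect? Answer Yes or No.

No

Paragraph 1 is struck. Paragraph 2 operates only by reference to Paragraph 1, so it falls with Paragraph 1. Paragraph 3 has no operative effect of its own apart from Paragraph 2 and is therefore inoperative. Paragraph 5 mentions Paragraph 3 but its own obligation stands independently of Paragraph 3, so Paragraph 5 is not affected. Paragraph 4 makes Paragraph 5 an essential term, but Paragraph 5 is unaffected, so the severability proviso in Paragraph 4 preserves the remaining provisions. The provisions still in force are Paragraph 4 and Paragraph 5. Paragraph 2 is among the inoperative provisions, so the answer is no.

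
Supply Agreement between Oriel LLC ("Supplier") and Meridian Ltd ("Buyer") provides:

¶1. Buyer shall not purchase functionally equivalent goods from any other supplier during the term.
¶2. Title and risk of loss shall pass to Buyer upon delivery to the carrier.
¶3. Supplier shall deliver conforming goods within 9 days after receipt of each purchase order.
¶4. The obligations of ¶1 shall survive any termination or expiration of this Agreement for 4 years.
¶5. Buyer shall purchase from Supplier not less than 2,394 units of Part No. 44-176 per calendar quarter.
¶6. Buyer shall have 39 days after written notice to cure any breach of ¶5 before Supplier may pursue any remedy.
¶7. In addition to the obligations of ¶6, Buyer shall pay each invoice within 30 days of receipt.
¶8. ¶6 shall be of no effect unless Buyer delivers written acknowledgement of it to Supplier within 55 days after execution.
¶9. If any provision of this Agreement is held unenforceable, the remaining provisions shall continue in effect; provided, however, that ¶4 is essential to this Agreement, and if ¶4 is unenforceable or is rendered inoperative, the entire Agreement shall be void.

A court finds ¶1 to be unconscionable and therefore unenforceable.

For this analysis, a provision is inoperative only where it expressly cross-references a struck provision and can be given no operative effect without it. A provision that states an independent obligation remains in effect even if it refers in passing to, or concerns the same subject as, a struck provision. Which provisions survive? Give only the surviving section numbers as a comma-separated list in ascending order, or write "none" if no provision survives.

none

¶1 is struck. ¶4 has no operative effect of its own apart from ¶1 and is therefore inoperative. ¶9 makes ¶4 an essential term, and ¶4 has been rendered inoperative by the cascade; under ¶9, the entire Agreement is therefore void. No provision of the Agreement survives.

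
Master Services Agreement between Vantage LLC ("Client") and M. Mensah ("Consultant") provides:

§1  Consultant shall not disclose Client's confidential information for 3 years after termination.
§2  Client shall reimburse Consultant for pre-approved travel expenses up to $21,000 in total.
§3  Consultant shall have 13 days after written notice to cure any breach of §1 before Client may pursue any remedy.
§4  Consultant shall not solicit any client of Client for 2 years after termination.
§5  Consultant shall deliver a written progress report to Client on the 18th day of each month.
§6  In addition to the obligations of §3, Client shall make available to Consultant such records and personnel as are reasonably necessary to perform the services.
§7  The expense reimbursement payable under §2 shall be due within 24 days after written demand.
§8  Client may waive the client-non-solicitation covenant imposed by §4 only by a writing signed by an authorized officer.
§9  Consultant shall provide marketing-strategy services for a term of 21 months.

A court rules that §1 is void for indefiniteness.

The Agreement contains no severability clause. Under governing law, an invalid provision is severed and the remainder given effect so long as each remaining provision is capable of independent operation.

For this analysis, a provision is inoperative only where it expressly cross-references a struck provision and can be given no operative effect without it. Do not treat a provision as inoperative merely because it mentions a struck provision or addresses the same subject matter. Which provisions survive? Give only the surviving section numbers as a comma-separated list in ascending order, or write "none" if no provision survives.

§1 is struck. §3 merely fixes the cure period for breach of §1; with §1 gone it has nothing to operate on and falls away. Although §6 refers to §3, its operative terms do not depend on §3, so it remains in effect. Under the stated default rule, only provisions that cannot operate independently fall away; the rest are enforced. The provisions still in force are §2, §4, §5, §6, §7, §8, and §9.

2, 4, 5, 6, 7, 8, 9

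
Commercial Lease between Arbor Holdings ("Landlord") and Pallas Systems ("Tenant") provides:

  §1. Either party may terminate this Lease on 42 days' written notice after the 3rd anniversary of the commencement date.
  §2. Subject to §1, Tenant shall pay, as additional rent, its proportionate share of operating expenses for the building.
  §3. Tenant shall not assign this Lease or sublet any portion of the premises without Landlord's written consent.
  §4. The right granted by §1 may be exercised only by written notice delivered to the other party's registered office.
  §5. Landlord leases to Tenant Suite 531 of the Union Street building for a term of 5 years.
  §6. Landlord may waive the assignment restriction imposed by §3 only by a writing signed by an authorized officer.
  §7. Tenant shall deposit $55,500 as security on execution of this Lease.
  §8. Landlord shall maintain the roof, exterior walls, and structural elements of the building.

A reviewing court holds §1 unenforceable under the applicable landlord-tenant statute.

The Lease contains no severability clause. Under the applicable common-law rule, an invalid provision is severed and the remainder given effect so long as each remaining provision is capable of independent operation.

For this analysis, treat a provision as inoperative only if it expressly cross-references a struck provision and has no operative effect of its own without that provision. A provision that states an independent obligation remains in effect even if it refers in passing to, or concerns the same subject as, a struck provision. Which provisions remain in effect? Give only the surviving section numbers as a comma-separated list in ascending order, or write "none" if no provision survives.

§1 is struck. The only function of §4 is the notice requirement for §1, so it cannot stand once §1 is removed. §2 mentions §1 but its own obligation stands independently of §1, so §2 is not affected. With no severability clause, the stated default rule severs what cannot stand and enforces each remaining provision that can operate on its own. §2, §3, §5, §6, §7, and §8 remain in effect.

2, 3, 5, 6, 7, 8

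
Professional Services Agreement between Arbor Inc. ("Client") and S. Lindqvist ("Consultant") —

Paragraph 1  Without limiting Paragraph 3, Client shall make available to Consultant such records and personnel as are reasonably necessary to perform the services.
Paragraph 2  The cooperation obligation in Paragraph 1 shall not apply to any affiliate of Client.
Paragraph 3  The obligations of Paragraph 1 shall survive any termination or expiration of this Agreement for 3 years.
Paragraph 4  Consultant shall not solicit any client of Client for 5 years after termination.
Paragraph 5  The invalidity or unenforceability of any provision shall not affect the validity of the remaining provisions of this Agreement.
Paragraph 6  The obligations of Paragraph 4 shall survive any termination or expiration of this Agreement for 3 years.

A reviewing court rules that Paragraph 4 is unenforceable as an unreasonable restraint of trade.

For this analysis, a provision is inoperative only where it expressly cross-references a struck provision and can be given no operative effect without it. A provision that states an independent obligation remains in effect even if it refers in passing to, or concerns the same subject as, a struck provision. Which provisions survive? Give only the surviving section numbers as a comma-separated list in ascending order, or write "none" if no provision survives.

Paragraph 4 is struck. The only function of Paragraph 6 is the survival period for Paragraph 4, so it cannot stand once Paragraph 4 is removed. Paragraph 5 is a severability clause and preserves every provision that can still be given independent effect. Paragraph 1, Paragraph 2, Paragraph 3, and Paragraph 5 remain in effect.

1, 2, 3, 5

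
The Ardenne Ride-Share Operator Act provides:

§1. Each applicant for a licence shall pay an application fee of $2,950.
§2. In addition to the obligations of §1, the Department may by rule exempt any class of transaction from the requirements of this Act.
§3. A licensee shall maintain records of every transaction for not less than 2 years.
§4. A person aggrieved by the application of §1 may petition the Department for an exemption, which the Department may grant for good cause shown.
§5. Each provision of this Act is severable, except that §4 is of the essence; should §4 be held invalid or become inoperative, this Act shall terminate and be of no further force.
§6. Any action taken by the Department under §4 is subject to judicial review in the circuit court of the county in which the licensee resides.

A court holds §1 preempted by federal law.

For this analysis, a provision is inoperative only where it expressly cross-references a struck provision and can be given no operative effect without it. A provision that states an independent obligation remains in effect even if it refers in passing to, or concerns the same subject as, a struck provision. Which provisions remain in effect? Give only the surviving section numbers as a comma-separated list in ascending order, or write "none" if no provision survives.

§1 is struck. §4 merely fixes the exemption procedure for §1; with §1 gone it has nothing to operate on and falls away. §6 merely fixes the judicial-review right for §4; with §4 gone it has nothing to operate on and falls away. §5 makes §4 an essential term, and §4 has been rendered inoperative by the cascade; under §5, the entire Act is therefore void. No provision of the Act survives.

none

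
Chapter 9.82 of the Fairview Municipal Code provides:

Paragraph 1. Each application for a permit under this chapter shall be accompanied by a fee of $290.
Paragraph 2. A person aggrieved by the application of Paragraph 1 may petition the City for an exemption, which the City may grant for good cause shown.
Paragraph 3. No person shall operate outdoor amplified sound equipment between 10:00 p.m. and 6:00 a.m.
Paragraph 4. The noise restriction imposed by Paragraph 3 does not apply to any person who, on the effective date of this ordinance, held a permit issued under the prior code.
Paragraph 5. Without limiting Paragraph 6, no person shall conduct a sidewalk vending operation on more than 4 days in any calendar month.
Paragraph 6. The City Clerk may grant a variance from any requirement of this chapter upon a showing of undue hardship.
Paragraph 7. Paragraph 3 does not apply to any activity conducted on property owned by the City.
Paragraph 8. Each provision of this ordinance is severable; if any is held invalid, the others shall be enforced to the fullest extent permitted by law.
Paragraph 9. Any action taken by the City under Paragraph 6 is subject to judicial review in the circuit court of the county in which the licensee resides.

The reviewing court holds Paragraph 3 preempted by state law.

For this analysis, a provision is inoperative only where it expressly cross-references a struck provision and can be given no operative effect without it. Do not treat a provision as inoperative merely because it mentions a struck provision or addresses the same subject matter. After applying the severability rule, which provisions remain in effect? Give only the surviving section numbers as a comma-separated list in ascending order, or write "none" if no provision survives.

Paragraph 3 is struck. The only function of Paragraph 4 is the grandfather exemption from Paragraph 3, so it cannot stand once Paragraph 3 is removed. Paragraph 7 operates only by reference to Paragraph 3, so it falls with Paragraph 3. Under the severability clause in Paragraph 8, the remaining provisions continue in force. Paragraph 1, Paragraph 2, Paragraph 5, Paragraph 6, Paragraph 8, and Paragraph 9 remain in effect.

1, 2, 5, 6, 8, 9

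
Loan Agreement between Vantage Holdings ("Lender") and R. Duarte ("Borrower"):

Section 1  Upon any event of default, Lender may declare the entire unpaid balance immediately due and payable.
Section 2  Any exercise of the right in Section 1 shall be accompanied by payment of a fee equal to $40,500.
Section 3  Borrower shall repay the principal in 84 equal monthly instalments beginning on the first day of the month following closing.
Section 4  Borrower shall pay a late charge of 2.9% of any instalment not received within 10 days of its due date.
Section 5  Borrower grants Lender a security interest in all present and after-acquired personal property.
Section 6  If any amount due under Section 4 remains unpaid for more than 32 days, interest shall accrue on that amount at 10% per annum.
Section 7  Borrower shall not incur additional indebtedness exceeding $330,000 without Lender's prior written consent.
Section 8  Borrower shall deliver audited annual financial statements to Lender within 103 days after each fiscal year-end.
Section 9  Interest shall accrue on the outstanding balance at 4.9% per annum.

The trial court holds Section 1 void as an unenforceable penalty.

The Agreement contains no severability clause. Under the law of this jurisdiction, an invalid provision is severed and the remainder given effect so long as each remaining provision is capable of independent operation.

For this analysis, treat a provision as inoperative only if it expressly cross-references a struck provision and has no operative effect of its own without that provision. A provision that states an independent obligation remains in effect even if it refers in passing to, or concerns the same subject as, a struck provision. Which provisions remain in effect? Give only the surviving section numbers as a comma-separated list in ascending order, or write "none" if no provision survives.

Section 1 is struck. Section 2 operates only by reference to Section 1, so it falls with Section 1. Under the stated default rule, only provisions that cannot operate independently fall away; the rest are enforced. The provisions still in force are Section 3, Section 4, Section 5, Section 6, Section 7, Section 8, and Section 9.

3, 4, 5, 6, 7, 8, 9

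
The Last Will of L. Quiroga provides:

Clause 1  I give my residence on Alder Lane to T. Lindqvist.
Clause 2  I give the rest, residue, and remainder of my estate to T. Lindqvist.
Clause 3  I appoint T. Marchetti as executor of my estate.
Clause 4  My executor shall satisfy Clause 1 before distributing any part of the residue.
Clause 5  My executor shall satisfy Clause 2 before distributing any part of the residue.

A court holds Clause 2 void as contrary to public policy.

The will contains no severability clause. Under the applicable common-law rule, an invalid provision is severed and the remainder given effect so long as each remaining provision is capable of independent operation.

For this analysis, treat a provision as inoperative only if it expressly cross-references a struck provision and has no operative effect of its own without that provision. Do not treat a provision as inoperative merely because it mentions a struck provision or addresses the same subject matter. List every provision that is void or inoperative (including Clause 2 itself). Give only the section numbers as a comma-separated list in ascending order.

Clause 2 is struck. Clause 5 has no operative effect of its own apart from Clause 2 and is therefore inoperative. Under the stated default rule, only provisions that cannot operate independently fall away; the rest are enforced. Clause 1, Clause 3, and Clause 4 remain in effect.

2, 5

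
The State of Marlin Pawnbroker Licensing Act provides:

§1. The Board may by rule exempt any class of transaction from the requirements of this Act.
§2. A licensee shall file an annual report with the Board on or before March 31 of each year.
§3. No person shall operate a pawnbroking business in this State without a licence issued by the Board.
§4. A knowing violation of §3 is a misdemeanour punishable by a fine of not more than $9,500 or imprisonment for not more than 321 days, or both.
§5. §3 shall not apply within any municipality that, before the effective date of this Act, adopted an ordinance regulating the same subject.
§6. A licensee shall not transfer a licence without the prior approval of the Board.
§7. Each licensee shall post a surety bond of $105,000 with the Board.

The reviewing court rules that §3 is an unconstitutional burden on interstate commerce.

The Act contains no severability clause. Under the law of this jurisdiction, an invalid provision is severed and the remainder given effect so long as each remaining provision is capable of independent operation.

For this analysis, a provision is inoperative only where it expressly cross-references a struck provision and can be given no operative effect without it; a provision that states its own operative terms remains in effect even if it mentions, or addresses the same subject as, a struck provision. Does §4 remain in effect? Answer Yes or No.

§3 is struck. The only function of §4 is the criminal penalty for violating §3, so it cannot stand once §3 is removed. §5 operates only by reference to §3, so it falls with §3. Under the stated default rule, only provisions that cannot operate independently fall away; the rest are enforced. §1, §2, §6, and §7 remain in effect. §4 is among the inoperative provisions, so the answer is no.

No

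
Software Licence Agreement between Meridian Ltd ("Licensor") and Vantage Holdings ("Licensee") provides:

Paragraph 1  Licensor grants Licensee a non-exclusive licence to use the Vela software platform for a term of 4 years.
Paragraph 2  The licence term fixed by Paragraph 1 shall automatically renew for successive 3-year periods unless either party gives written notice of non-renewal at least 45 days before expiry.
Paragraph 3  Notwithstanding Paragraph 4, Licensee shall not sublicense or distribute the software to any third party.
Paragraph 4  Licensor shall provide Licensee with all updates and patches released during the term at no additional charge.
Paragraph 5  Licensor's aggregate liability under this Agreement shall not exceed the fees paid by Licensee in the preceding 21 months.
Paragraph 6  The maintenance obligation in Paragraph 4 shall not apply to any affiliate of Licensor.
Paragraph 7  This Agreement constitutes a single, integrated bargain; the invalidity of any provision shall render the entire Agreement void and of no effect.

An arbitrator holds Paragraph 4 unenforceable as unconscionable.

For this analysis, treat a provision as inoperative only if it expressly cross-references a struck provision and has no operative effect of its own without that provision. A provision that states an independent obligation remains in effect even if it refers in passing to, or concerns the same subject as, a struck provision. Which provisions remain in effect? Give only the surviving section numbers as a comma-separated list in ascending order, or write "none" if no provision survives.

Paragraph 4 is struck. Paragraph 6 has no operative effect of its own apart from Paragraph 4 and is therefore inoperative. Paragraph 7 provides that the Agreement is not severable, so the invalidity of any one provision voids the entire Agreement. No provision of the Agreement survives.

none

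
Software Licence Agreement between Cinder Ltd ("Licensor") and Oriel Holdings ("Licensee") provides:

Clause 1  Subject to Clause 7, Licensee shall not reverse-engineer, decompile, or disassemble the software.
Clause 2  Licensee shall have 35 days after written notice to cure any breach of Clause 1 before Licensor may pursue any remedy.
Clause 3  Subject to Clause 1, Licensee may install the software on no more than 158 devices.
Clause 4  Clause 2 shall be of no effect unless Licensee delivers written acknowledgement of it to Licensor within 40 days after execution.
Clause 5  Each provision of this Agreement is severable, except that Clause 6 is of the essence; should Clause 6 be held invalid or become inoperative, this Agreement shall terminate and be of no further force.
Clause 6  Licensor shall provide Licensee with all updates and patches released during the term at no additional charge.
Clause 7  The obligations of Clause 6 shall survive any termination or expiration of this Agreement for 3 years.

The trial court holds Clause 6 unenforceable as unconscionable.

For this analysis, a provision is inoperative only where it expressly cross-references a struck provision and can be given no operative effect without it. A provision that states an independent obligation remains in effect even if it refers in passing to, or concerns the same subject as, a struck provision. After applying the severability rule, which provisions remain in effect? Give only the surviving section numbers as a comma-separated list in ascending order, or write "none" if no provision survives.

none

Clause 6 is struck. Clause 7 operates only by reference to Clause 6, so it falls with Clause 6. Clause 5 makes Clause 6 an essential term, and Clause 6 is the provision held invalid; under Clause 5, the entire Agreement is therefore void. No provision of the Agreement survives.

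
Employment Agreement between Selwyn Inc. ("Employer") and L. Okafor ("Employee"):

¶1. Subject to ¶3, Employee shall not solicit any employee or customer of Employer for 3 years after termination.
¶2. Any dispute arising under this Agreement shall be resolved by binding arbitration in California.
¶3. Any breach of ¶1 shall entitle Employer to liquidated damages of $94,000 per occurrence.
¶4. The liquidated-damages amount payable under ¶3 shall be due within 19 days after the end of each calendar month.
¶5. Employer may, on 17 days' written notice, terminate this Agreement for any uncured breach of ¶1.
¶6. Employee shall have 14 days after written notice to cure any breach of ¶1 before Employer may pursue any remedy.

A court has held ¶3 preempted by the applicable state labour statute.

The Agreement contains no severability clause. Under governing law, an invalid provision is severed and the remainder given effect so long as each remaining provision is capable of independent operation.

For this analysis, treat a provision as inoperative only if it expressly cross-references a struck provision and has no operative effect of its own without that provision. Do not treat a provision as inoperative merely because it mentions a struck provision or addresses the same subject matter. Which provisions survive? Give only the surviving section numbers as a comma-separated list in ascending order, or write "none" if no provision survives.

1, 2, 5, 6

¶3 is struck. ¶4 does nothing except set the payment deadline for the liquidated-damages amount by reference to ¶3; with ¶3 gone it has no independent effect and is inoperative. ¶1 mentions ¶3 but its own obligation stands independently of ¶3, so ¶1 is not affected. Under the stated default rule, only provisions that cannot operate independently fall away; the rest are enforced. That leaves ¶1, ¶2, ¶5, and ¶6 in effect.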